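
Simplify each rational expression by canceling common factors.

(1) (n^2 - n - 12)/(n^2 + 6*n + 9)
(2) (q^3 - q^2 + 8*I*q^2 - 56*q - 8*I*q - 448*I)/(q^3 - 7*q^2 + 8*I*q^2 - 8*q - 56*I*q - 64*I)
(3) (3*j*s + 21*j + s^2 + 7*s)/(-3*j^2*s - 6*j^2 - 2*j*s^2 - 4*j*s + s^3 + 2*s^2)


(1) = (n - 4)/(n + 3)
(2) = (q + 7)/(q + 1)
(3) = (3*j*s + 21*j + s^2 + 7*s)/(-3*j^2*s - 6*j^2 - 2*j*s^2 - 4*j*s + s^3 + 2*s^2)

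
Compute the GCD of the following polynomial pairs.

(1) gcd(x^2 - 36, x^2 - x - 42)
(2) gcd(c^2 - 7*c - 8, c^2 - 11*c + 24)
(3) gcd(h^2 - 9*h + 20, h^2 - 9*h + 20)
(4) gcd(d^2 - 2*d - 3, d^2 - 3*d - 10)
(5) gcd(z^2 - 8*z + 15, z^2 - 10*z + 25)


(1) = gcd((x - 6)*(x + 6), (x - 7)*(x + 6)) = x + 6
(2) = gcd((c - 8)*(c + 1), (c - 8)*(c - 3)) = c - 8
(3) = gcd((h - 5)*(h - 4), (h - 5)*(h - 4)) = h^2 - 9*h + 20
(4) = gcd((d - 3)*(d + 1), (d - 5)*(d + 2)) = 1
(5) = gcd((z - 5)*(z - 3), (z - 5)^2) = z - 5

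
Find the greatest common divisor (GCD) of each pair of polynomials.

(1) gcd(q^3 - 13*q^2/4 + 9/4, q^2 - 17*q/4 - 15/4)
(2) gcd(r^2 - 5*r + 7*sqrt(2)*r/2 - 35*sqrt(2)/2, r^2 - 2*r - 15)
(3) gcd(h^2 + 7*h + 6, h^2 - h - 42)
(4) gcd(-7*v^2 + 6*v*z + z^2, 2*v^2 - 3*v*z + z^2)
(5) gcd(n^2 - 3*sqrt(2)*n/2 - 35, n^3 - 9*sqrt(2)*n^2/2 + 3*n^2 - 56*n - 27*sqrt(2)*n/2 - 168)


(1) = q + 3/4
(2) = r - 5
(3) = h + 6
(4) = -v + z
(5) = gcd((n - 5*sqrt(2))*(n + 7*sqrt(2)/2), (n + 3)*(n - 8*sqrt(2))*(n + 7*sqrt(2)/2)) = n + 7*sqrt(2)/2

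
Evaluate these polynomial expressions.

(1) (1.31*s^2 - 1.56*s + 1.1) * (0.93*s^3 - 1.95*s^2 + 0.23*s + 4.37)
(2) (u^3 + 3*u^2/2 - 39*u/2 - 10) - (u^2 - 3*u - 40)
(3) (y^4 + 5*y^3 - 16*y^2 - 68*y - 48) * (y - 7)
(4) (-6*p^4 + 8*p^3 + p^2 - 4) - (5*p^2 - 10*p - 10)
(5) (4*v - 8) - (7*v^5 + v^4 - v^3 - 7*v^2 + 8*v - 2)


(1) = 1.2183*s^5 - 4.0053*s^4 + 4.3663*s^3 + 3.2209*s^2 - 6.5642*s + 4.807
(2) = u^3 + u^2/2 - 33*u/2 + 30
(3) = y^5 - 2*y^4 - 51*y^3 + 44*y^2 + 428*y + 336
(4) = -6*p^4 + 8*p^3 - 4*p^2 + 10*p + 6
(5) = -7*v^5 - v^4 + v^3 + 7*v^2 - 4*v - 6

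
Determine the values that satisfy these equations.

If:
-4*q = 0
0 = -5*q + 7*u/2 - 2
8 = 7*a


Then:
a = 8/7
q = 0
u = 4/7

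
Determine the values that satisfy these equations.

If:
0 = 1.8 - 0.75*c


Then:
c = 2.40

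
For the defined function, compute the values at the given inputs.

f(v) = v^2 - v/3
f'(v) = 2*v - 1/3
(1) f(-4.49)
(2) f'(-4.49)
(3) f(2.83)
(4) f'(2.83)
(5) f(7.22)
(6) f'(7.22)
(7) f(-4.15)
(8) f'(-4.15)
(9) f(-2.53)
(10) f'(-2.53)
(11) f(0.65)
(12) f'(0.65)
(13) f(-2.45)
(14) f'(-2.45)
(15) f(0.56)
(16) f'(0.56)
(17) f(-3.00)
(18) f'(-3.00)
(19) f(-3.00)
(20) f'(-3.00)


(1) = 21.66
(2) = -9.31
(3) = 7.07
(4) = 5.33
(5) = 49.72
(6) = 14.11
(7) = 18.61
(8) = -8.63
(9) = 7.24
(10) = -5.39
(11) = 0.21
(12) = 0.97
(13) = 6.82
(14) = -5.23
(15) = 0.13
(16) = 0.79
(17) = 10.00
(18) = -6.33
(19) = 10.00
(20) = -6.33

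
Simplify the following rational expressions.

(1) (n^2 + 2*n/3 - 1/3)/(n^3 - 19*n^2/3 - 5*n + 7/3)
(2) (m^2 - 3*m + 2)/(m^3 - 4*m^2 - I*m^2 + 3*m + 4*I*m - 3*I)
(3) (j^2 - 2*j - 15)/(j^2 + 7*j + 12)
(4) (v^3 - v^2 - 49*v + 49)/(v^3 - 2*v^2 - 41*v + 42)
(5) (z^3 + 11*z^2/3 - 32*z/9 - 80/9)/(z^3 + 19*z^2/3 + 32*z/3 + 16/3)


(1) = 1/(n - 7)
(2) = (m - 2)/(m^2 + m*(-3 - I) + 3*I)
(3) = (j - 5)/(j + 4)
(4) = (v + 7)/(v + 6)
(5) = (3*z - 5)/(3*z + 3)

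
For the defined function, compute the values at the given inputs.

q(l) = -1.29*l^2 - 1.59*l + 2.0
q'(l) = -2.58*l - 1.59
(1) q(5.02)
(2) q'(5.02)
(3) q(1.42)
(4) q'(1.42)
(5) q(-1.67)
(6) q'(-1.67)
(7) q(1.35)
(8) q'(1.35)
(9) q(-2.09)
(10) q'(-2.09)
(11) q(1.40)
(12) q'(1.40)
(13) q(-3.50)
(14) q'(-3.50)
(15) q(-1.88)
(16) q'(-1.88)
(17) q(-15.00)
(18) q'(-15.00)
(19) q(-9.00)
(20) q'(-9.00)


(1) = -38.49
(2) = -14.54
(3) = -2.86
(4) = -5.25
(5) = 1.06
(6) = 2.72
(7) = -2.50
(8) = -5.07
(9) = -0.31
(10) = 3.80
(11) = -2.75
(12) = -5.20
(13) = -8.24
(14) = 7.44
(15) = 0.43
(16) = 3.26
(17) = -264.40
(18) = 37.11
(19) = -88.18
(20) = 21.63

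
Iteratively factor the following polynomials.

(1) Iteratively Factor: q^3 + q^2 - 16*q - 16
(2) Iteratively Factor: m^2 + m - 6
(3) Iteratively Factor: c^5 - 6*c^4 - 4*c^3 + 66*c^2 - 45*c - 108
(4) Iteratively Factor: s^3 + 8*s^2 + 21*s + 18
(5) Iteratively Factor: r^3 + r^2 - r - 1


(1) = (q + 4)*(q^2 - 3*q - 4) = (q + 1)*(q + 4)*(q - 4)
(2) = (m + 3)*(m - 2)
(3) = (c + 3)*(c^4 - 9*c^3 + 23*c^2 - 3*c - 36) = (c + 1)*(c + 3)*(c^3 - 10*c^2 + 33*c - 36) = (c - 4)*(c + 1)*(c + 3)*(c^2 - 6*c + 9) = (c - 4)*(c - 3)*(c + 1)*(c + 3)*(c - 3)
(4) = (s + 3)*(s^2 + 5*s + 6) = (s + 3)^2*(s + 2)
(5) = (r - 1)*(r^2 + 2*r + 1) = (r - 1)*(r + 1)*(r + 1)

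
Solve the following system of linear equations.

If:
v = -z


Then:
v = -z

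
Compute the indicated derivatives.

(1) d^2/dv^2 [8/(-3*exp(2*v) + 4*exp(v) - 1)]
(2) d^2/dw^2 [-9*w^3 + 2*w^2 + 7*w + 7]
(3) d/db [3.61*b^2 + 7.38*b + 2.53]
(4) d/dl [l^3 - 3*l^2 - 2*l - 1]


(1) = 32*(-2*(3*exp(v) - 2)^2*exp(v) + (3*exp(v) - 1)*(3*exp(2*v) - 4*exp(v) + 1))*exp(v)/(3*exp(2*v) - 4*exp(v) + 1)^3
(2) = 4 - 54*w
(3) = 7.22*b + 7.38
(4) = 3*l^2 - 6*l - 2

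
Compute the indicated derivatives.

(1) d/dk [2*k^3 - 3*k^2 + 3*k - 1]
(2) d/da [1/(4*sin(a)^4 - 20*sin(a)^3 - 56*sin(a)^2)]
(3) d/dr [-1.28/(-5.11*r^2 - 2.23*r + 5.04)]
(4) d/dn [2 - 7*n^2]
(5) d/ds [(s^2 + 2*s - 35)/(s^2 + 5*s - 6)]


(1) = 6*k^2 - 6*k + 3
(2) = (-4*sin(a)^2 + 15*sin(a) + 28)*cos(a)/(4*(sin(a) - 7)^2*(sin(a) + 2)^2*sin(a)^3)
(3) = (-13.0816*r - 2.8544)/(5.11*r^2 + 2.23*r - 5.04)^2
(4) = -14*n
(5) = (3*s^2 + 58*s + 163)/(s^4 + 10*s^3 + 13*s^2 - 60*s + 36)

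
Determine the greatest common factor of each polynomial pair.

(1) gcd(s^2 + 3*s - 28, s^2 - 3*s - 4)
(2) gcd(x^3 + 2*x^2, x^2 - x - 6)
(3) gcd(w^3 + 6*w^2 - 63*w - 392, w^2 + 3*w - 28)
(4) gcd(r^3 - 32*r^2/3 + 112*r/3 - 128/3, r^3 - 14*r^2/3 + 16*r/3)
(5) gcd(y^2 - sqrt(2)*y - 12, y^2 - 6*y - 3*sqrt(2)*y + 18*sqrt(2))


(1) = s - 4
(2) = x + 2
(3) = w + 7
(4) = r - 8/3
(5) = gcd((y - 3*sqrt(2))*(y + 2*sqrt(2)), (y - 6)*(y - 3*sqrt(2))) = y - 3*sqrt(2)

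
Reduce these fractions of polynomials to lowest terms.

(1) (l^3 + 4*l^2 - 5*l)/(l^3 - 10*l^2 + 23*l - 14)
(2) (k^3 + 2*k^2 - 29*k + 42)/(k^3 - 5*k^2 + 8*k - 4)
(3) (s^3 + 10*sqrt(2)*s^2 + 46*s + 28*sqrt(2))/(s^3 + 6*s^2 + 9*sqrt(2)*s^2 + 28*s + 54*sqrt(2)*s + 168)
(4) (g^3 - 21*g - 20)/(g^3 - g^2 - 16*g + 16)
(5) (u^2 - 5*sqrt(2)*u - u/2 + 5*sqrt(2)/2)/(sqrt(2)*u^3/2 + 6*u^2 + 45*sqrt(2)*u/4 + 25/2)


(1) = (l^2 + 5*l)/(l^2 - 9*l + 14)
(2) = (k^2 + 4*k - 21)/(k^2 - 3*k + 2)
(3) = (s + sqrt(2))/(s + 6)
(4) = (g^2 - 4*g - 5)/(g^2 - 5*g + 4)
(5) = (8*u^2 + u*(-40*sqrt(2) - 4) + 20*sqrt(2))/(4*sqrt(2)*u^3 + 48*u^2 + 90*sqrt(2)*u + 100)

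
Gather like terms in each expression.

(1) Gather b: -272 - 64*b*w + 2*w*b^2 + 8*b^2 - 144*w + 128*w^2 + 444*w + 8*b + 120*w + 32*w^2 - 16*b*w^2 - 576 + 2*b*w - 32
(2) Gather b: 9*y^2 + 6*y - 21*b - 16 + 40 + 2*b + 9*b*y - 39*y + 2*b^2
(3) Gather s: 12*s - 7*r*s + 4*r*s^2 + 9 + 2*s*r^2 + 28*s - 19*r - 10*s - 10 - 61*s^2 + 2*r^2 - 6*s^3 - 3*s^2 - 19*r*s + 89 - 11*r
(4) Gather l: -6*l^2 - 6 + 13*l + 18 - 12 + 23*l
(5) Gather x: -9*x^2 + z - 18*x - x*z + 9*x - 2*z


(1) = b^2*(2*w + 8) + b*(-16*w^2 - 62*w + 8) + 160*w^2 + 420*w - 880
(2) = 2*b^2 + b*(9*y - 19) + 9*y^2 - 33*y + 24
(3) = 2*r^2 - 30*r - 6*s^3 + s^2*(4*r - 64) + s*(2*r^2 - 26*r + 30) + 88
(4) = -6*l^2 + 36*l
(5) = -9*x^2 + x*(-z - 9) - z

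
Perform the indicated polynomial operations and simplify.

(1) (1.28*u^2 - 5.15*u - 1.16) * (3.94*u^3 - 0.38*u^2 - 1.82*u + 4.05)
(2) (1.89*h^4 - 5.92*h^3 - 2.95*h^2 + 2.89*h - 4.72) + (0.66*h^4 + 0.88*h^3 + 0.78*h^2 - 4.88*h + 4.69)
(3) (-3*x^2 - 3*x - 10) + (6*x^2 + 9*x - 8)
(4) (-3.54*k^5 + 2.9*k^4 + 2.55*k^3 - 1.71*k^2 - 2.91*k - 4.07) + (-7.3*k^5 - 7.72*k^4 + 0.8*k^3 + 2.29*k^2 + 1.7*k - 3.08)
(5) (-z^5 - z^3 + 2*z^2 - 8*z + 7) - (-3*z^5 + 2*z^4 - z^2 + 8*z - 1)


(1) = 5.0432*u^5 - 20.7774*u^4 - 4.943*u^3 + 14.9978*u^2 - 18.7463*u - 4.698
(2) = 2.55*h^4 - 5.04*h^3 - 2.17*h^2 - 1.99*h - 0.03
(3) = 3*x^2 + 6*x - 18
(4) = -10.84*k^5 - 4.82*k^4 + 3.35*k^3 + 0.58*k^2 - 1.21*k - 7.15
(5) = 2*z^5 - 2*z^4 - z^3 + 3*z^2 - 16*z + 8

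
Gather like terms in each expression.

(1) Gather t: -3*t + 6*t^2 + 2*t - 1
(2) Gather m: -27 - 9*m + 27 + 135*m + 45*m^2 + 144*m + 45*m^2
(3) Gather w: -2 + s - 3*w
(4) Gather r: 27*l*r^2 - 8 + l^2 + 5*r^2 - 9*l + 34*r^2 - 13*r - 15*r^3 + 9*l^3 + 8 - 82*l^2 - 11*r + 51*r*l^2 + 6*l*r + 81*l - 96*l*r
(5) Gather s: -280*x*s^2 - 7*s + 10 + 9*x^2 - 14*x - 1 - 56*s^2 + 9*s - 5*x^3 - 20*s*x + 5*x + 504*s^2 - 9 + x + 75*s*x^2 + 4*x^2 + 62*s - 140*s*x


(1) = 6*t^2 - t - 1
(2) = 90*m^2 + 270*m
(3) = s - 3*w - 2
(4) = 9*l^3 - 81*l^2 + 72*l - 15*r^3 + r^2*(27*l + 39) + r*(51*l^2 - 90*l - 24)
(5) = s^2*(448 - 280*x) + s*(75*x^2 - 160*x + 64) - 5*x^3 + 13*x^2 - 8*x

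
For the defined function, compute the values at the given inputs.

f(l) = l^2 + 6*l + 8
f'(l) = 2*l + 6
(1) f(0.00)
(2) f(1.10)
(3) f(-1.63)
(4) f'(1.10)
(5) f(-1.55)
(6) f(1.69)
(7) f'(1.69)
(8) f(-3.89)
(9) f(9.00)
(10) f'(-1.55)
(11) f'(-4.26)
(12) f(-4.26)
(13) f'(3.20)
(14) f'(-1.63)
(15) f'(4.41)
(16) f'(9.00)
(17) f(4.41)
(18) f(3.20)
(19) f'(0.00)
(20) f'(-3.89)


(1) = 8.00
(2) = 15.81
(3) = 0.88
(4) = 8.20
(5) = 1.10
(6) = 21.00
(7) = 9.38
(8) = -0.21
(9) = 143.00
(10) = 2.90
(11) = -2.52
(12) = 0.59
(13) = 12.40
(14) = 2.74
(15) = 14.82
(16) = 24.00
(17) = 53.91
(18) = 37.44
(19) = 6.00
(20) = -1.78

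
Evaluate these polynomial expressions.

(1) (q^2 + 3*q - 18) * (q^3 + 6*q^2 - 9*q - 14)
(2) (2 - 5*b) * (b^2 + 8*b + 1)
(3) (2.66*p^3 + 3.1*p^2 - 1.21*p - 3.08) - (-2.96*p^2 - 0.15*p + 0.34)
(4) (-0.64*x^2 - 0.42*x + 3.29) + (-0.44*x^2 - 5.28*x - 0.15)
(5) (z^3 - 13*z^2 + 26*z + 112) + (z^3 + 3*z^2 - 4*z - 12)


(1) = q^5 + 9*q^4 - 9*q^3 - 149*q^2 + 120*q + 252
(2) = -5*b^3 - 38*b^2 + 11*b + 2
(3) = 2.66*p^3 + 6.06*p^2 - 1.06*p - 3.42
(4) = -1.08*x^2 - 5.7*x + 3.14
(5) = 2*z^3 - 10*z^2 + 22*z + 100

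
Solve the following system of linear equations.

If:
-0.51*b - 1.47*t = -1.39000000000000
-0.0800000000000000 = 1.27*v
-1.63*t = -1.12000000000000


Then:
b = 0.74
t = 0.69
v = -0.06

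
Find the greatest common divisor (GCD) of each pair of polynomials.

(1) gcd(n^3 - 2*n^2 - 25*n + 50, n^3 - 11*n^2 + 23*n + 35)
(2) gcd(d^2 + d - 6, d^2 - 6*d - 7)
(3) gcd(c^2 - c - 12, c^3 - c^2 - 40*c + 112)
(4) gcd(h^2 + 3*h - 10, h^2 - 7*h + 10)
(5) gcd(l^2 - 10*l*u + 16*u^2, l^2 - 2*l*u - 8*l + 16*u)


(1) = gcd((n - 5)*(n - 2)*(n + 5), (n - 7)*(n - 5)*(n + 1)) = n - 5
(2) = gcd((d - 2)*(d + 3), (d - 7)*(d + 1)) = 1
(3) = gcd((c - 4)*(c + 3), (c - 4)^2*(c + 7)) = c - 4
(4) = h - 2
(5) = -l + 2*u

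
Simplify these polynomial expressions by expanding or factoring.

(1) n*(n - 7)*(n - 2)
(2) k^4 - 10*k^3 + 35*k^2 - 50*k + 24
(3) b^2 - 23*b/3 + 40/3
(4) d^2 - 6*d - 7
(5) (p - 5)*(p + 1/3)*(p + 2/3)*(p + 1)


(1) = n^3 - 9*n^2 + 14*n
(2) = (k - 4)*(k - 3)*(k - 2)*(k - 1)
(3) = (b - 5)*(b - 8/3)
(4) = (d - 7)*(d + 1)
(5) = p^4 - 3*p^3 - 79*p^2/9 - 53*p/9 - 10/9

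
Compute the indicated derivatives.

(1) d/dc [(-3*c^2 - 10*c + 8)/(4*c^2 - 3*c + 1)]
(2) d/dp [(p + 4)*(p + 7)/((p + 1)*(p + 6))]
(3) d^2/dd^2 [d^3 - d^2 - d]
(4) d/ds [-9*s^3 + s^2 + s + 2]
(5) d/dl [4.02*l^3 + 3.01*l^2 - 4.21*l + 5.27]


(1) = 7*(7*c^2 - 10*c + 2)/(16*c^4 - 24*c^3 + 17*c^2 - 6*c + 1)
(2) = 2*(-2*p^2 - 22*p - 65)/(p^4 + 14*p^3 + 61*p^2 + 84*p + 36)
(3) = 6*d - 2
(4) = -27*s^2 + 2*s + 1
(5) = 12.06*l^2 + 6.02*l - 4.21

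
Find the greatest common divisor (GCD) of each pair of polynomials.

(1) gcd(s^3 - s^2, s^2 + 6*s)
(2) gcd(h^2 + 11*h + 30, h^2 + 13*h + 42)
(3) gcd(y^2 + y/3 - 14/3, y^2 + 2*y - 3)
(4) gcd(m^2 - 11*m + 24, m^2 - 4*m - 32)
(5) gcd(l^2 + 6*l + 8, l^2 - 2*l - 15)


(1) = gcd(s^2*(s - 1), s*(s + 6)) = s
(2) = gcd((h + 5)*(h + 6), (h + 6)*(h + 7)) = h + 6
(3) = gcd((y - 2)*(y + 7/3), (y - 1)*(y + 3)) = 1
(4) = m - 8
(5) = gcd((l + 2)*(l + 4), (l - 5)*(l + 3)) = 1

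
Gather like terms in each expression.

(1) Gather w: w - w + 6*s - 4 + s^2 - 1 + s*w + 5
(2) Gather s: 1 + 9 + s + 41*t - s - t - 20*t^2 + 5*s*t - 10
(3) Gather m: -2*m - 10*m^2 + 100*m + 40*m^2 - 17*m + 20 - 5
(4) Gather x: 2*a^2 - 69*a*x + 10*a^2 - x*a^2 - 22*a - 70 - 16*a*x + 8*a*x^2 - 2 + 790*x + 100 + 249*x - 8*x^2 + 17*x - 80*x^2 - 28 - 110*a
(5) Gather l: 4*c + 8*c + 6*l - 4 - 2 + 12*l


(1) = s^2 + s*w + 6*s
(2) = 5*s*t - 20*t^2 + 40*t
(3) = 30*m^2 + 81*m + 15
(4) = 12*a^2 - 132*a + x^2*(8*a - 88) + x*(-a^2 - 85*a + 1056)
(5) = 12*c + 18*l - 6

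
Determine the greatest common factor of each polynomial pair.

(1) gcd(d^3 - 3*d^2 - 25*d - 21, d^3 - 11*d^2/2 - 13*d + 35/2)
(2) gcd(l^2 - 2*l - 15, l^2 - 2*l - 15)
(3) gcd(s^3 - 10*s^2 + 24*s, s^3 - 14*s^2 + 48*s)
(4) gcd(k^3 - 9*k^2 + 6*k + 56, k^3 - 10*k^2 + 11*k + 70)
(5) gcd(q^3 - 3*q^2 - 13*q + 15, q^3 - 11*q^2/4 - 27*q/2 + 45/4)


(1) = d - 7
(2) = gcd((l - 5)*(l + 3), (l - 5)*(l + 3)) = l^2 - 2*l - 15
(3) = s^2 - 6*s
(4) = k^2 - 5*k - 14
(5) = gcd((q - 5)*(q - 1)*(q + 3), (q - 5)*(q - 3/4)*(q + 3)) = q^2 - 2*q - 15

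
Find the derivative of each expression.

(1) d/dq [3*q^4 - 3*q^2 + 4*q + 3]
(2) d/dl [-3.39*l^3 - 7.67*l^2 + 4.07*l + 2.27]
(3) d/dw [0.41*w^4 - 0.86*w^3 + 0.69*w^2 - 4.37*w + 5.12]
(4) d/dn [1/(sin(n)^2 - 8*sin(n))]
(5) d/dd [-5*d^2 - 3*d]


(1) = 12*q^3 - 6*q + 4
(2) = -10.17*l^2 - 15.34*l + 4.07
(3) = 1.64*w^3 - 2.58*w^2 + 1.38*w - 4.37
(4) = 2*(4 - sin(n))*cos(n)/((sin(n) - 8)^2*sin(n)^2)
(5) = -10*d - 3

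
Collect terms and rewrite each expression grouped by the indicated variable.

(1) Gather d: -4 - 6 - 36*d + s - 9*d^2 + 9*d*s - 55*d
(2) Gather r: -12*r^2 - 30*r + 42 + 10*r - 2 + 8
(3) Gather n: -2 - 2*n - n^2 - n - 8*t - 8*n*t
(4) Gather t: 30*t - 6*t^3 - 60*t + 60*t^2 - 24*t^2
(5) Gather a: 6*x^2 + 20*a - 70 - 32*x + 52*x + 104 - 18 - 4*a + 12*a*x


(1) = -9*d^2 + d*(9*s - 91) + s - 10
(2) = -12*r^2 - 20*r + 48
(3) = -n^2 + n*(-8*t - 3) - 8*t - 2
(4) = -6*t^3 + 36*t^2 - 30*t
(5) = a*(12*x + 16) + 6*x^2 + 20*x + 16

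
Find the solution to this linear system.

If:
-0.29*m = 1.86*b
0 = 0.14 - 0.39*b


Then:
b = 0.36
m = -2.30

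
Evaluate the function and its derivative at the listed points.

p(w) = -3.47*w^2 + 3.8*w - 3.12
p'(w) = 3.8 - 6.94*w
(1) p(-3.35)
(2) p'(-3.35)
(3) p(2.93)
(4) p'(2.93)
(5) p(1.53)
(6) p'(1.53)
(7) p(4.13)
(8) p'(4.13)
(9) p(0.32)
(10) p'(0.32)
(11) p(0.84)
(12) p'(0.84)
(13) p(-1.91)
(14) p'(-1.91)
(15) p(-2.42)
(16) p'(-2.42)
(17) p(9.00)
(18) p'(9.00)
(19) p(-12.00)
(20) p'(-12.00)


(1) = -54.79
(2) = 27.05
(3) = -21.78
(4) = -16.53
(5) = -5.43
(6) = -6.82
(7) = -46.61
(8) = -24.86
(9) = -2.26
(10) = 1.58
(11) = -2.38
(12) = -2.03
(13) = -23.04
(14) = 17.06
(15) = -32.64
(16) = 20.59
(17) = -249.99
(18) = -58.66
(19) = -548.40
(20) = 87.08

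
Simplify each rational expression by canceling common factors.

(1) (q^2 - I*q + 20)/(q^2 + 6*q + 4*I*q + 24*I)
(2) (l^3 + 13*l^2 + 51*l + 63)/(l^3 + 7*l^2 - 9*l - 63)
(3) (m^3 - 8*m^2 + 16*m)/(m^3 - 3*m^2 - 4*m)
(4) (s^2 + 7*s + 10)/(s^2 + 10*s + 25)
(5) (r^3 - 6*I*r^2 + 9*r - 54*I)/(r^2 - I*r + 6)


(1) = (q - 5*I)/(q + 6)
(2) = (l + 3)/(l - 3)
(3) = (m - 4)/(m + 1)
(4) = (s + 2)/(s + 5)
(5) = (r^2 - 3*I*r + 18)/(r + 2*I)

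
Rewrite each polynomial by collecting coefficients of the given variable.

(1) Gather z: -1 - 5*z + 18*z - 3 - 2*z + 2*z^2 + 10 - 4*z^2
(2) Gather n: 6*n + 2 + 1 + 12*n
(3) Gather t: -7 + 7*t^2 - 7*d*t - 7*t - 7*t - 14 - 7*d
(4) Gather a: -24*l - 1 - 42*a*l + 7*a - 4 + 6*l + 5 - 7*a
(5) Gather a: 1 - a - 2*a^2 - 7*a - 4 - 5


(1) = -2*z^2 + 11*z + 6
(2) = 18*n + 3
(3) = -7*d + 7*t^2 + t*(-7*d - 14) - 21
(4) = -42*a*l - 18*l
(5) = -2*a^2 - 8*a - 8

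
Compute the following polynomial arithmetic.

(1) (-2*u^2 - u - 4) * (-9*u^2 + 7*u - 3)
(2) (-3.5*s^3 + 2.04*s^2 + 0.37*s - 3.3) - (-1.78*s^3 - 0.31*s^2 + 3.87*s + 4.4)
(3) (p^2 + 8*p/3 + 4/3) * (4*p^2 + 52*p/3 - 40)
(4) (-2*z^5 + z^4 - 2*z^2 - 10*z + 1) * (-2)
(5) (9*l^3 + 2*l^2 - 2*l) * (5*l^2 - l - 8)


(1) = 18*u^4 - 5*u^3 + 35*u^2 - 25*u + 12
(2) = -1.72*s^3 + 2.35*s^2 - 3.5*s - 7.7
(3) = 4*p^4 + 28*p^3 + 104*p^2/9 - 752*p/9 - 160/3
(4) = 4*z^5 - 2*z^4 + 4*z^2 + 20*z - 2
(5) = 45*l^5 + l^4 - 84*l^3 - 14*l^2 + 16*l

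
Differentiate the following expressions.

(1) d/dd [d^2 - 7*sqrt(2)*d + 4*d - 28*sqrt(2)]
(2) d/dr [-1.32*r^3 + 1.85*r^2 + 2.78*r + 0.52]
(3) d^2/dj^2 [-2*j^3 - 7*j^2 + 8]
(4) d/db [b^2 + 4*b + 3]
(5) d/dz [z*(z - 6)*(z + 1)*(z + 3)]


(1) = 2*d - 7*sqrt(2) + 4
(2) = -3.96*r^2 + 3.7*r + 2.78
(3) = -12*j - 14
(4) = 2*b + 4
(5) = 4*z^3 - 6*z^2 - 42*z - 18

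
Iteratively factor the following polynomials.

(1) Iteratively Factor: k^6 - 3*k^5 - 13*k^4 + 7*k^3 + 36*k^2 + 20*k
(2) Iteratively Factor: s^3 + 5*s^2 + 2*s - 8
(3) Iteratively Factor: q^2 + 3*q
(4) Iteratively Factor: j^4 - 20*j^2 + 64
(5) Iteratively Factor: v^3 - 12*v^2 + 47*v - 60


(1) = (k - 5)*(k^5 + 2*k^4 - 3*k^3 - 8*k^2 - 4*k) = (k - 5)*(k + 2)*(k^4 - 3*k^2 - 2*k) = (k - 5)*(k - 2)*(k + 2)*(k^3 + 2*k^2 + k) = (k - 5)*(k - 2)*(k + 1)*(k + 2)*(k^2 + k) = (k - 5)*(k - 2)*(k + 1)^2*(k + 2)*(k)
(2) = (s + 2)*(s^2 + 3*s - 4) = (s - 1)*(s + 2)*(s + 4)
(3) = (q)*(q + 3)
(4) = (j + 2)*(j^3 - 2*j^2 - 16*j + 32) = (j - 2)*(j + 2)*(j^2 - 16) = (j - 2)*(j + 2)*(j + 4)*(j - 4)
(5) = (v - 3)*(v^2 - 9*v + 20) = (v - 4)*(v - 3)*(v - 5)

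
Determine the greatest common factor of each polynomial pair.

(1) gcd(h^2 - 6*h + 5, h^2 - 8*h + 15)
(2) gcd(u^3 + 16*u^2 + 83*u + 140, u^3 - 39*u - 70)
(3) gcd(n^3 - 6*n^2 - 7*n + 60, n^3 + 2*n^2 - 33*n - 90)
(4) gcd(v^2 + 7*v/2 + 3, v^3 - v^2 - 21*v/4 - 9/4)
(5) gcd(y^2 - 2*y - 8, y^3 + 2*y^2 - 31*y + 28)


(1) = gcd((h - 5)*(h - 1), (h - 5)*(h - 3)) = h - 5
(2) = gcd((u + 4)*(u + 5)*(u + 7), (u - 7)*(u + 2)*(u + 5)) = u + 5
(3) = n + 3
(4) = gcd((v + 3/2)*(v + 2), (v - 3)*(v + 1/2)*(v + 3/2)) = v + 3/2
(5) = y - 4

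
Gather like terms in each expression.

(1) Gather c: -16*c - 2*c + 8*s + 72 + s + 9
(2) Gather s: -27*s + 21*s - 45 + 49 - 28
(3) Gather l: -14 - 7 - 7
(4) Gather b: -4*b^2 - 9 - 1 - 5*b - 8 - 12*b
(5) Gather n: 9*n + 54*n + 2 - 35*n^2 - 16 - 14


(1) = -18*c + 9*s + 81
(2) = -6*s - 24
(3) = -28
(4) = -4*b^2 - 17*b - 18
(5) = -35*n^2 + 63*n - 28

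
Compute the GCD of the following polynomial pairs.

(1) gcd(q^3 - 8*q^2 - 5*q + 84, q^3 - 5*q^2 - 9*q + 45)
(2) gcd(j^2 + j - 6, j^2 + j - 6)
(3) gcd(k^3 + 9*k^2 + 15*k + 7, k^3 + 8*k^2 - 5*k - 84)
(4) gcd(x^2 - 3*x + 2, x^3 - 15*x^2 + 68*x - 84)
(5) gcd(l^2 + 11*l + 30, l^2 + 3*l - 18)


(1) = q + 3
(2) = j^2 + j - 6
(3) = k + 7
(4) = gcd((x - 2)*(x - 1), (x - 7)*(x - 6)*(x - 2)) = x - 2
(5) = gcd((l + 5)*(l + 6), (l - 3)*(l + 6)) = l + 6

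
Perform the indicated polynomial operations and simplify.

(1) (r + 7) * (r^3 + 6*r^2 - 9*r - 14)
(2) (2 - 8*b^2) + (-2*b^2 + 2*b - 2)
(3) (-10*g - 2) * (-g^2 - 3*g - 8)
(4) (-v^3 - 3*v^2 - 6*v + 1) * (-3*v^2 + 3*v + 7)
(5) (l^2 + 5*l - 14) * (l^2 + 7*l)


(1) = r^4 + 13*r^3 + 33*r^2 - 77*r - 98
(2) = -10*b^2 + 2*b
(3) = 10*g^3 + 32*g^2 + 86*g + 16
(4) = 3*v^5 + 6*v^4 + 2*v^3 - 42*v^2 - 39*v + 7
(5) = l^4 + 12*l^3 + 21*l^2 - 98*l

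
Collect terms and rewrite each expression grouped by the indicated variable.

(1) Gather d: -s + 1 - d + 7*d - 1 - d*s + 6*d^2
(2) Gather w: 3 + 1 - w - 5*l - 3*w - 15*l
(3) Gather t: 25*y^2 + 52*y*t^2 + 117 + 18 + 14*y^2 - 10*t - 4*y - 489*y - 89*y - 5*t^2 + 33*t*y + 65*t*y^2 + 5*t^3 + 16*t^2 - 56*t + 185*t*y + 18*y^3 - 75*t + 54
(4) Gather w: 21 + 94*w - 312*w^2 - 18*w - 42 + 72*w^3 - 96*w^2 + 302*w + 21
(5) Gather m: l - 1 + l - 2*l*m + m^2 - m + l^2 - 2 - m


(1) = 6*d^2 + d*(6 - s) - s
(2) = -20*l - 4*w + 4
(3) = 5*t^3 + t^2*(52*y + 11) + t*(65*y^2 + 218*y - 141) + 18*y^3 + 39*y^2 - 582*y + 189
(4) = 72*w^3 - 408*w^2 + 378*w
(5) = l^2 + 2*l + m^2 + m*(-2*l - 2) - 3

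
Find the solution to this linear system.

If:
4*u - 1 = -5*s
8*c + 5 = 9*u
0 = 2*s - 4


Then:
c = -101/32
s = 2
u = -9/4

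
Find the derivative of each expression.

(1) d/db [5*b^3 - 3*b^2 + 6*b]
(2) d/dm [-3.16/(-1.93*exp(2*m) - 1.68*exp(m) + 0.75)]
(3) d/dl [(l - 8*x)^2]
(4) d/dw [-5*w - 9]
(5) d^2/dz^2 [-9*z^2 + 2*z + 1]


(1) = 15*b^2 - 6*b + 6
(2) = (-12.1976*exp(m) - 5.3088)*exp(m)/(1.93*exp(2*m) + 1.68*exp(m) - 0.75)^2
(3) = 2*l - 16*x
(4) = -5
(5) = -18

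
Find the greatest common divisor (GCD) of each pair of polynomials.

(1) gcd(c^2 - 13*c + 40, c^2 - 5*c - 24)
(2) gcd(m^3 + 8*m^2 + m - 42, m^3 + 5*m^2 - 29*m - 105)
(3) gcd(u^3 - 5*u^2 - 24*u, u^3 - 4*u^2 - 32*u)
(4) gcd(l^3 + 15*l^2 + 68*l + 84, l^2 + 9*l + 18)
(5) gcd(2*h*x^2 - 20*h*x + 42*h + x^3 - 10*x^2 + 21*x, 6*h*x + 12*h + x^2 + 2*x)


(1) = gcd((c - 8)*(c - 5), (c - 8)*(c + 3)) = c - 8
(2) = m^2 + 10*m + 21
(3) = gcd(u*(u - 8)*(u + 3), u*(u - 8)*(u + 4)) = u^2 - 8*u
(4) = l + 6
(5) = gcd((2*h + x)*(x - 7)*(x - 3), (6*h + x)*(x + 2)) = 1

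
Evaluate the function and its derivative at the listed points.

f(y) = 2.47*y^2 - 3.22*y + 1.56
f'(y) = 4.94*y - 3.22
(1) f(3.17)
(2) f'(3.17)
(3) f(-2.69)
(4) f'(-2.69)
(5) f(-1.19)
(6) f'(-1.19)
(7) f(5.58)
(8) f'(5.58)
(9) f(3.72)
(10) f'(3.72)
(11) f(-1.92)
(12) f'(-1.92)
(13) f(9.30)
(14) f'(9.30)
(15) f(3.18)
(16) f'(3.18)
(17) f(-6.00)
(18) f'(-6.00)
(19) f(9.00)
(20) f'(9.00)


(1) = 16.17
(2) = 12.44
(3) = 28.09
(4) = -16.51
(5) = 8.89
(6) = -9.10
(7) = 60.50
(8) = 24.35
(9) = 23.76
(10) = 15.16
(11) = 16.85
(12) = -12.70
(13) = 185.24
(14) = 42.72
(15) = 16.30
(16) = 12.49
(17) = 109.80
(18) = -32.86
(19) = 172.65
(20) = 41.24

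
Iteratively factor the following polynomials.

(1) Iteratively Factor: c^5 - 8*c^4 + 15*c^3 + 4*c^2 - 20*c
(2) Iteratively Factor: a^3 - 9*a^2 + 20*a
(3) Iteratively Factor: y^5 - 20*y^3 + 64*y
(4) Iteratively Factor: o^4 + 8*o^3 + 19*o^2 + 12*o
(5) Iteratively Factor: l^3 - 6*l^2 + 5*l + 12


(1) = (c + 1)*(c^4 - 9*c^3 + 24*c^2 - 20*c) = (c - 2)*(c + 1)*(c^3 - 7*c^2 + 10*c) = (c - 5)*(c - 2)*(c + 1)*(c^2 - 2*c) = (c - 5)*(c - 2)^2*(c + 1)*(c)
(2) = (a)*(a^2 - 9*a + 20) = a*(a - 4)*(a - 5)
(3) = (y - 2)*(y^4 + 2*y^3 - 16*y^2 - 32*y) = (y - 4)*(y - 2)*(y^3 + 6*y^2 + 8*y) = (y - 4)*(y - 2)*(y + 4)*(y^2 + 2*y) = (y - 4)*(y - 2)*(y + 2)*(y + 4)*(y)
(4) = (o + 4)*(o^3 + 4*o^2 + 3*o) = (o + 3)*(o + 4)*(o^2 + o) = (o + 1)*(o + 3)*(o + 4)*(o)
(5) = (l - 3)*(l^2 - 3*l - 4) = (l - 4)*(l - 3)*(l + 1)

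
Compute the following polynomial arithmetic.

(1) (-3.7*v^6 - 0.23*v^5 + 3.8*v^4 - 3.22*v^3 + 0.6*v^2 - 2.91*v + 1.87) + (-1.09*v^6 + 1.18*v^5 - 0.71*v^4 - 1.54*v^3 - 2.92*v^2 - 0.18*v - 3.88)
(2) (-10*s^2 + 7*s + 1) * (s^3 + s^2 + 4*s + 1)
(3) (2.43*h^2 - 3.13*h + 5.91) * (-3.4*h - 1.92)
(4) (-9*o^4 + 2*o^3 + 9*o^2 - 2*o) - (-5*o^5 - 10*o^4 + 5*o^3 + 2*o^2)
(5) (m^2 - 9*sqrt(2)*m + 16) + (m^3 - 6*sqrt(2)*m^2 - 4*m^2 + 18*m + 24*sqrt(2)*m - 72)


(1) = -4.79*v^6 + 0.95*v^5 + 3.09*v^4 - 4.76*v^3 - 2.32*v^2 - 3.09*v - 2.01
(2) = -10*s^5 - 3*s^4 - 32*s^3 + 19*s^2 + 11*s + 1
(3) = -8.262*h^3 + 5.9764*h^2 - 14.0844*h - 11.3472
(4) = 5*o^5 + o^4 - 3*o^3 + 7*o^2 - 2*o
(5) = m^3 - 6*sqrt(2)*m^2 - 3*m^2 + 18*m + 15*sqrt(2)*m - 56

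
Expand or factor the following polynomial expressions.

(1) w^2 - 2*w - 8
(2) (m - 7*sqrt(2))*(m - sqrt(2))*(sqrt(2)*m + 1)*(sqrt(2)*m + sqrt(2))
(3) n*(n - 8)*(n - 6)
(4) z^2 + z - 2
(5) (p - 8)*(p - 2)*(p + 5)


(1) = (w - 4)*(w + 2)
(2) = 2*m^4 - 15*sqrt(2)*m^3 + 2*m^3 - 15*sqrt(2)*m^2 + 12*m^2 + 12*m + 14*sqrt(2)*m + 14*sqrt(2)
(3) = n^3 - 14*n^2 + 48*n
(4) = (z - 1)*(z + 2)
(5) = p^3 - 5*p^2 - 34*p + 80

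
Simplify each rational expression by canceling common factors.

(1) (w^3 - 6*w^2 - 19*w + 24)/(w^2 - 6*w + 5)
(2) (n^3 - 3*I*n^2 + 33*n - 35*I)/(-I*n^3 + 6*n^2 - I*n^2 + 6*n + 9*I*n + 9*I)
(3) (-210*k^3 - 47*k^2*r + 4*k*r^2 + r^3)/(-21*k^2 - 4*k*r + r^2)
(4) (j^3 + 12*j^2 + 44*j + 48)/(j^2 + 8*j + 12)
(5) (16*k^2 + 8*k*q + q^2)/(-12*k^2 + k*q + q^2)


(1) = (w^2 - 5*w - 24)/(w - 5)
(2) = (I*n^3 + 3*n^2 + 33*I*n + 35)/(n^3 + n^2*(1 + 6*I) + n*(-9 + 6*I) - 9)
(3) = (30*k^2 + 11*k*r + r^2)/(3*k + r)
(4) = j + 4
(5) = (4*k + q)/(-3*k + q)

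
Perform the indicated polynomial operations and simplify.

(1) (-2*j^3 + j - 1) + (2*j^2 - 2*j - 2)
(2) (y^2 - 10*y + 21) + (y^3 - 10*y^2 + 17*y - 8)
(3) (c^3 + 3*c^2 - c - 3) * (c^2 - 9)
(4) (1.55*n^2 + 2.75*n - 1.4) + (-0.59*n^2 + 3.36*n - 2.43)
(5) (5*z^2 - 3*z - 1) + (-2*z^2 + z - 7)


(1) = -2*j^3 + 2*j^2 - j - 3
(2) = y^3 - 9*y^2 + 7*y + 13
(3) = c^5 + 3*c^4 - 10*c^3 - 30*c^2 + 9*c + 27
(4) = 0.96*n^2 + 6.11*n - 3.83
(5) = 3*z^2 - 2*z - 8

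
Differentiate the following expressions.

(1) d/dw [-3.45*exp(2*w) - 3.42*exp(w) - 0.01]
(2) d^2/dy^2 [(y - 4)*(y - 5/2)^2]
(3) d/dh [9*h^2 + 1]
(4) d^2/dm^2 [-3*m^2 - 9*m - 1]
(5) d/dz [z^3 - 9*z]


(1) = (-6.9*exp(w) - 3.42)*exp(w)
(2) = 6*y - 18
(3) = 18*h
(4) = -6
(5) = 3*z^2 - 9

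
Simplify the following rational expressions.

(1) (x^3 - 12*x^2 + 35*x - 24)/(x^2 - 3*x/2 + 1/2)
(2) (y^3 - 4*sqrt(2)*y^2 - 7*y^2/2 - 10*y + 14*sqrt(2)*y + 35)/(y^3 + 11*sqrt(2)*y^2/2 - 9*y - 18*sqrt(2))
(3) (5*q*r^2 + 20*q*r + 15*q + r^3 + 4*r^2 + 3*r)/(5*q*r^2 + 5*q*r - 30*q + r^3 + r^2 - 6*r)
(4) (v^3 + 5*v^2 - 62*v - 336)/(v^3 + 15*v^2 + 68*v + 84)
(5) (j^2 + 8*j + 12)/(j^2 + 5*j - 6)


(1) = (2*x^2 - 22*x + 48)/(2*x - 1)
(2) = (4*y^2 + y*(-20*sqrt(2) - 14) + 70*sqrt(2))/(4*y^2 + 18*sqrt(2)*y - 72)
(3) = (r + 1)/(r - 2)
(4) = (v - 8)/(v + 2)
(5) = (j + 2)/(j - 1)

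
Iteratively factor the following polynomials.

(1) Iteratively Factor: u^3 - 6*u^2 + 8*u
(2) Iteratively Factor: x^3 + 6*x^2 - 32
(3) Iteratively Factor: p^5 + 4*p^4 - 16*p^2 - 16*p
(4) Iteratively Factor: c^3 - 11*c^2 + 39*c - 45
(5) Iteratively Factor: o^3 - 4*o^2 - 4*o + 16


(1) = (u - 4)*(u^2 - 2*u) = u*(u - 4)*(u - 2)
(2) = (x + 4)*(x^2 + 2*x - 8) = (x - 2)*(x + 4)*(x + 4)
(3) = (p)*(p^4 + 4*p^3 - 16*p - 16) = p*(p + 2)*(p^3 + 2*p^2 - 4*p - 8) = p*(p + 2)^2*(p^2 - 4) = p*(p + 2)^3*(p - 2)
(4) = (c - 5)*(c^2 - 6*c + 9) = (c - 5)*(c - 3)*(c - 3)
(5) = (o + 2)*(o^2 - 6*o + 8) = (o - 4)*(o + 2)*(o - 2)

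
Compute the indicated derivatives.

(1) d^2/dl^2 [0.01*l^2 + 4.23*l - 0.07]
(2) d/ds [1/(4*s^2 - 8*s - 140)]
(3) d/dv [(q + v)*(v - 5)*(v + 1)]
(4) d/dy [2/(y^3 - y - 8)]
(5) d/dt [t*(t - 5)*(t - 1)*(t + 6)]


(1) = 0.0200000000000000
(2) = (1 - s)/(2*(-s^2 + 2*s + 35)^2)
(3) = 2*q*v - 4*q + 3*v^2 - 8*v - 5
(4) = 2*(1 - 3*y^2)/(-y^3 + y + 8)^2
(5) = 4*t^3 - 62*t + 30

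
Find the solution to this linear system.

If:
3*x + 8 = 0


Then:
x = -8/3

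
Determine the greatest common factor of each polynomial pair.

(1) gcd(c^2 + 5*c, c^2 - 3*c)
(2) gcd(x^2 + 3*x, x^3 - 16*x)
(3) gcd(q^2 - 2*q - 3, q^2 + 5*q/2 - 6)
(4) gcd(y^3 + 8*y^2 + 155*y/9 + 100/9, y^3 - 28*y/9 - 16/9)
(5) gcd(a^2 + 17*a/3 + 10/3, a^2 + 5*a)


(1) = gcd(c*(c + 5), c*(c - 3)) = c
(2) = x
(3) = 1
(4) = y + 4/3
(5) = gcd((a + 2/3)*(a + 5), a*(a + 5)) = a + 5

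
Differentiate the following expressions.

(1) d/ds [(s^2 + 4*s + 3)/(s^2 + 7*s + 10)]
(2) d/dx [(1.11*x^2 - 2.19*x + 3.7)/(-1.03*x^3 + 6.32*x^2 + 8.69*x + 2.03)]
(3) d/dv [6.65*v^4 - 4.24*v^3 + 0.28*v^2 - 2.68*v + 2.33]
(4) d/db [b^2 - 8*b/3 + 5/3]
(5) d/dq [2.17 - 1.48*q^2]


(1) = (3*s^2 + 14*s + 19)/(s^4 + 14*s^3 + 69*s^2 + 140*s + 100)
(2) = (1.1433*x^4 - 4.5114*x^3 + 34.9197*x^2 - 42.2614*x - 36.5987)/(1.0609*x^6 - 13.0192*x^5 + 22.041*x^4 + 105.6598*x^3 + 101.1753*x^2 + 35.2814*x + 4.1209)
(3) = 26.6*v^3 - 12.72*v^2 + 0.56*v - 2.68
(4) = 2*b - 8/3
(5) = -2.96*q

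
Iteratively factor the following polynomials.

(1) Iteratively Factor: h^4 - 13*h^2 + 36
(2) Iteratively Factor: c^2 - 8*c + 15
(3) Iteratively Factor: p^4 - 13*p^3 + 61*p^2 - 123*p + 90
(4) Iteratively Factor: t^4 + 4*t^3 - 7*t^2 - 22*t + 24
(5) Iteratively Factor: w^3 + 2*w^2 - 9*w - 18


(1) = (h - 3)*(h^3 + 3*h^2 - 4*h - 12) = (h - 3)*(h + 2)*(h^2 + h - 6) = (h - 3)*(h - 2)*(h + 2)*(h + 3)
(2) = (c - 5)*(c - 3)
(3) = (p - 2)*(p^3 - 11*p^2 + 39*p - 45) = (p - 3)*(p - 2)*(p^2 - 8*p + 15) = (p - 3)^2*(p - 2)*(p - 5)
(4) = (t + 3)*(t^3 + t^2 - 10*t + 8) = (t + 3)*(t + 4)*(t^2 - 3*t + 2) = (t - 2)*(t + 3)*(t + 4)*(t - 1)
(5) = (w + 2)*(w^2 - 9) = (w + 2)*(w + 3)*(w - 3)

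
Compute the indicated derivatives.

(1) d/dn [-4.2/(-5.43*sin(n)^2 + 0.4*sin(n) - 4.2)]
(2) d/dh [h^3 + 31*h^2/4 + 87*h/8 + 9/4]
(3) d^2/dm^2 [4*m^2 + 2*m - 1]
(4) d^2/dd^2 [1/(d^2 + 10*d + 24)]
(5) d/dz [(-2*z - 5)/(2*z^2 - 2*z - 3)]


(1) = (1.68 - 45.612*sin(n))*cos(n)/(5.43*sin(n)^2 - 0.4*sin(n) + 4.2)^2
(2) = 3*h^2 + 31*h/2 + 87/8
(3) = 8
(4) = 2*(-d^2 - 10*d + 4*(d + 5)^2 - 24)/(d^2 + 10*d + 24)^3
(5) = 4*(z^2 + 5*z - 1)/(4*z^4 - 8*z^3 - 8*z^2 + 12*z + 9)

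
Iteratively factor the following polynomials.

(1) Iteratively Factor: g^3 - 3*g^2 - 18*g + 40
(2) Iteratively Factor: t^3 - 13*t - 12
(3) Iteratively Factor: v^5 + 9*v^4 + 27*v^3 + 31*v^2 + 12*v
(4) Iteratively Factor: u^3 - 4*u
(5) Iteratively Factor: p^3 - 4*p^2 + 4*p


(1) = (g - 2)*(g^2 - g - 20) = (g - 2)*(g + 4)*(g - 5)
(2) = (t + 3)*(t^2 - 3*t - 4) = (t + 1)*(t + 3)*(t - 4)
(3) = (v + 4)*(v^4 + 5*v^3 + 7*v^2 + 3*v) = v*(v + 4)*(v^3 + 5*v^2 + 7*v + 3) = v*(v + 3)*(v + 4)*(v^2 + 2*v + 1) = v*(v + 1)*(v + 3)*(v + 4)*(v + 1)
(4) = (u)*(u^2 - 4) = u*(u - 2)*(u + 2)
(5) = (p - 2)*(p^2 - 2*p) = p*(p - 2)*(p - 2)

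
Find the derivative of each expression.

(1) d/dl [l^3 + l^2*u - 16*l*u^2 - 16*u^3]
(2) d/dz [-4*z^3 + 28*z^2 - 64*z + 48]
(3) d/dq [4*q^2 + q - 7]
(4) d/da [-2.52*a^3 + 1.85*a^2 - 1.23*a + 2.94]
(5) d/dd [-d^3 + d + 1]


(1) = 3*l^2 + 2*l*u - 16*u^2
(2) = -12*z^2 + 56*z - 64
(3) = 8*q + 1
(4) = -7.56*a^2 + 3.7*a - 1.23
(5) = 1 - 3*d^2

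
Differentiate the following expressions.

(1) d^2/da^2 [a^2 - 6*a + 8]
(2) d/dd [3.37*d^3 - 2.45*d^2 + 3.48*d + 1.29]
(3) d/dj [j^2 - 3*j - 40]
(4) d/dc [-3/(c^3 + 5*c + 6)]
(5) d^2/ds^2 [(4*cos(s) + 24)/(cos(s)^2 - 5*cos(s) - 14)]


(1) = 2
(2) = 10.11*d^2 - 4.9*d + 3.48
(3) = 2*j - 3
(4) = 3*(3*c^2 + 5)/(c^3 + 5*c + 6)^2
(5) = 4*(9*sin(s)^4*cos(s) + 29*sin(s)^4 - 438*sin(s)^2 - 269*cos(s)/2 - cos(5*s)/2 + 81)/(sin(s)^2 + 5*cos(s) + 13)^3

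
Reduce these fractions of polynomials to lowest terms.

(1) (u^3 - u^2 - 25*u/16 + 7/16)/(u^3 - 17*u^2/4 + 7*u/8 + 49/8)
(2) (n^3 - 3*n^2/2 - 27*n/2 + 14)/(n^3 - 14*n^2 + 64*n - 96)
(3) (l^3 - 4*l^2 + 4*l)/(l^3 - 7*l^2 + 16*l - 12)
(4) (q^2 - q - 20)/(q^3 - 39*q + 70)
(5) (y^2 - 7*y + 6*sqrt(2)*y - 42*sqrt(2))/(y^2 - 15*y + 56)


(1) = (4*u - 1)/(4*u - 14)
(2) = (2*n^2 + 5*n - 7)/(2*n^2 - 20*n + 48)
(3) = l/(l - 3)
(4) = (q + 4)/(q^2 + 5*q - 14)
(5) = (y + 6*sqrt(2))/(y - 8)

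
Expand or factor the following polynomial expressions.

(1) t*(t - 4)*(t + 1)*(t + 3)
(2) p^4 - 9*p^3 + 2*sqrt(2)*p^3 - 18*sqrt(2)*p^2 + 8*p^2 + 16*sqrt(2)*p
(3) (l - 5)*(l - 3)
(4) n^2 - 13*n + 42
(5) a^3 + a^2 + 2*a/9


(1) = t^4 - 13*t^2 - 12*t
(2) = p*(p - 8)*(p - 1)*(p + 2*sqrt(2))
(3) = l^2 - 8*l + 15
(4) = (n - 7)*(n - 6)
(5) = a*(a + 1/3)*(a + 2/3)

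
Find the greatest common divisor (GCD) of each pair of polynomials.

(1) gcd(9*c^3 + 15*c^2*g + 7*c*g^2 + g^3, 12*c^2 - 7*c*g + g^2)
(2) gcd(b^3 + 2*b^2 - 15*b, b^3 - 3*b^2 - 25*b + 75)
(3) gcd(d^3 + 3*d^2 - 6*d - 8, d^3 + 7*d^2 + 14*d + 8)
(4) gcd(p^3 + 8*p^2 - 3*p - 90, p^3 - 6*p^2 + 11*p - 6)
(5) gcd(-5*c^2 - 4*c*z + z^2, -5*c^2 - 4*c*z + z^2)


(1) = 1
(2) = gcd(b*(b - 3)*(b + 5), (b - 5)*(b - 3)*(b + 5)) = b^2 + 2*b - 15
(3) = gcd((d - 2)*(d + 1)*(d + 4), (d + 1)*(d + 2)*(d + 4)) = d^2 + 5*d + 4
(4) = p - 3
(5) = -5*c^2 - 4*c*z + z^2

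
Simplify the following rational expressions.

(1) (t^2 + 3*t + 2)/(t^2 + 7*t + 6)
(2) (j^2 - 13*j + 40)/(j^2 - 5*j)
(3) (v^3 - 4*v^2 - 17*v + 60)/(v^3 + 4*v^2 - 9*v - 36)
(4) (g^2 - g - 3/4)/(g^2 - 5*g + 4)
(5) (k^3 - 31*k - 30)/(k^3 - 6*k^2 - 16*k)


(1) = (t + 2)/(t + 6)
(2) = (j - 8)/j
(3) = (v - 5)/(v + 3)
(4) = (4*g^2 - 4*g - 3)/(4*g^2 - 20*g + 16)
(5) = (k^3 - 31*k - 30)/(k^3 - 6*k^2 - 16*k)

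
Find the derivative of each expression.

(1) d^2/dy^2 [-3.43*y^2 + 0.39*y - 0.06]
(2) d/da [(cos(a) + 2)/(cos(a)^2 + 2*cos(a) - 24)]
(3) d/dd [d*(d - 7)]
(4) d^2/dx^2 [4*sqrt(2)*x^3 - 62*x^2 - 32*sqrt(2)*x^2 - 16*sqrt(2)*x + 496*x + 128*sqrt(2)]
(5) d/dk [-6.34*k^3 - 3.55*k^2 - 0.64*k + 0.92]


(1) = -6.86000000000000
(2) = (cos(a)^2 + 4*cos(a) + 28)*sin(a)/(cos(a)^2 + 2*cos(a) - 24)^2
(3) = 2*d - 7
(4) = 24*sqrt(2)*x - 124 - 64*sqrt(2)
(5) = -19.02*k^2 - 7.1*k - 0.64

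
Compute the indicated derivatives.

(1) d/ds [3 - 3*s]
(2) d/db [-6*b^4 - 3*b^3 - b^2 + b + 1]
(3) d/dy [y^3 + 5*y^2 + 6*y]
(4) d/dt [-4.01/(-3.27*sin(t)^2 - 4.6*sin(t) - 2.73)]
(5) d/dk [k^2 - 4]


(1) = -3
(2) = -24*b^3 - 9*b^2 - 2*b + 1
(3) = 3*y^2 + 10*y + 6
(4) = -(26.2254*sin(t) + 18.446)*cos(t)/(3.27*sin(t)^2 + 4.6*sin(t) + 2.73)^2
(5) = 2*k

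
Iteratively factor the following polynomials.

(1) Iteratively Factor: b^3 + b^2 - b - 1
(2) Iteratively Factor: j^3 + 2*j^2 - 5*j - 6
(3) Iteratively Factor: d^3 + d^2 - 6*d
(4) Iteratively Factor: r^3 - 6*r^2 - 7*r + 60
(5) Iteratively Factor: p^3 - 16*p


(1) = (b + 1)*(b^2 - 1) = (b + 1)^2*(b - 1)
(2) = (j - 2)*(j^2 + 4*j + 3) = (j - 2)*(j + 3)*(j + 1)
(3) = (d - 2)*(d^2 + 3*d) = (d - 2)*(d + 3)*(d)
(4) = (r - 5)*(r^2 - r - 12) = (r - 5)*(r - 4)*(r + 3)
(5) = (p - 4)*(p^2 + 4*p) = (p - 4)*(p + 4)*(p)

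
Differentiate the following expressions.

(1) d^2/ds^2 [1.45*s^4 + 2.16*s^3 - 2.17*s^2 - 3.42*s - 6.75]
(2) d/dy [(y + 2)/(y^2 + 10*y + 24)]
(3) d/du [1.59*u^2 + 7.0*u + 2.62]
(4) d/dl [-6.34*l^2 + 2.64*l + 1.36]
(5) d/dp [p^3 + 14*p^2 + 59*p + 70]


(1) = 17.4*s^2 + 12.96*s - 4.34
(2) = (y^2 + 10*y - 2*(y + 2)*(y + 5) + 24)/(y^2 + 10*y + 24)^2
(3) = 3.18*u + 7.0
(4) = 2.64 - 12.68*l
(5) = 3*p^2 + 28*p + 59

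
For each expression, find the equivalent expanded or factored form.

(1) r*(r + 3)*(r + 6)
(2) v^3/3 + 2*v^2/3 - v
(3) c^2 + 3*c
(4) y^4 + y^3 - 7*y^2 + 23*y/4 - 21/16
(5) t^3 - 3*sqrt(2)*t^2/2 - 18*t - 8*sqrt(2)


(1) = r^3 + 9*r^2 + 18*r
(2) = v*(v/3 + 1)*(v - 1)
(3) = c*(c + 3)
(4) = (y - 3/2)*(y - 1/2)^2*(y + 7/2)
(5) = (t - 4*sqrt(2))*(t + sqrt(2)/2)*(t + 2*sqrt(2))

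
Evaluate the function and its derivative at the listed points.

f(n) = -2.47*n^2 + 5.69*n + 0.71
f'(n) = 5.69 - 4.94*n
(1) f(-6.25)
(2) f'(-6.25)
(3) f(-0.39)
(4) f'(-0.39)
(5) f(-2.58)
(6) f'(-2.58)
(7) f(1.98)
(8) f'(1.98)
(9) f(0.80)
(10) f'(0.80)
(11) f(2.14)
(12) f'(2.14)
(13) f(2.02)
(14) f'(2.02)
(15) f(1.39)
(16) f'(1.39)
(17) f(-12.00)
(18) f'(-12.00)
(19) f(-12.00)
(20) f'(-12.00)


(1) = -131.34
(2) = 36.57
(3) = -1.88
(4) = 7.62
(5) = -30.41
(6) = 18.44
(7) = 2.29
(8) = -4.09
(9) = 3.68
(10) = 1.74
(11) = 1.57
(12) = -4.88
(13) = 2.13
(14) = -4.29
(15) = 3.85
(16) = -1.18
(17) = -423.25
(18) = 64.97
(19) = -423.25
(20) = 64.97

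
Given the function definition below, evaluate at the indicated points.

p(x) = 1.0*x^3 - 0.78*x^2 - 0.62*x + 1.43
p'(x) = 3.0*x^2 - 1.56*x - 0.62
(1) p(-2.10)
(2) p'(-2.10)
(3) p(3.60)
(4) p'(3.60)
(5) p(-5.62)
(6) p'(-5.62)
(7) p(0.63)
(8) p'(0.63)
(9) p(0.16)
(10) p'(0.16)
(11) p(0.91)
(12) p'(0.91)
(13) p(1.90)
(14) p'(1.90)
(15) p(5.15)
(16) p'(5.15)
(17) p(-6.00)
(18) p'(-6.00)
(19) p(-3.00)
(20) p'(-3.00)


(1) = -9.97
(2) = 15.89
(3) = 35.75
(4) = 32.64
(5) = -197.23
(6) = 102.90
(7) = 0.98
(8) = -0.41
(9) = 1.31
(10) = -0.79
(11) = 0.97
(12) = 0.44
(13) = 4.30
(14) = 7.25
(15) = 114.14
(16) = 70.91
(17) = -238.93
(18) = 116.74
(19) = -30.73
(20) = 31.06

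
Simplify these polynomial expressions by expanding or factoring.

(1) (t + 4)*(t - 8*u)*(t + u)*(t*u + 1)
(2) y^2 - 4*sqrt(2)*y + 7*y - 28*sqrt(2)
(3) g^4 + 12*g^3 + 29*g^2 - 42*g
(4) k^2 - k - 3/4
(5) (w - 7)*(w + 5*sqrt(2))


(1) = t^4*u - 7*t^3*u^2 + 4*t^3*u + t^3 - 8*t^2*u^3 - 28*t^2*u^2 - 7*t^2*u + 4*t^2 - 32*t*u^3 - 8*t*u^2 - 28*t*u - 32*u^2
(2) = (y + 7)*(y - 4*sqrt(2))
(3) = g*(g - 1)*(g + 6)*(g + 7)
(4) = (k - 3/2)*(k + 1/2)
(5) = w^2 - 7*w + 5*sqrt(2)*w - 35*sqrt(2)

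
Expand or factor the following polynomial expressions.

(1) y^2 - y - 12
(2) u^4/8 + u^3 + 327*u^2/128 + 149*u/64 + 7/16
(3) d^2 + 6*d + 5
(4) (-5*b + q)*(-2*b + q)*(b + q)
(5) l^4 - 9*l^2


(1) = (y - 4)*(y + 3)
(2) = (u/4 + 1)*(u/2 + 1)*(u + 1/4)*(u + 7/4)
(3) = (d + 1)*(d + 5)
(4) = 10*b^3 + 3*b^2*q - 6*b*q^2 + q^3
(5) = l^2*(l - 3)*(l + 3)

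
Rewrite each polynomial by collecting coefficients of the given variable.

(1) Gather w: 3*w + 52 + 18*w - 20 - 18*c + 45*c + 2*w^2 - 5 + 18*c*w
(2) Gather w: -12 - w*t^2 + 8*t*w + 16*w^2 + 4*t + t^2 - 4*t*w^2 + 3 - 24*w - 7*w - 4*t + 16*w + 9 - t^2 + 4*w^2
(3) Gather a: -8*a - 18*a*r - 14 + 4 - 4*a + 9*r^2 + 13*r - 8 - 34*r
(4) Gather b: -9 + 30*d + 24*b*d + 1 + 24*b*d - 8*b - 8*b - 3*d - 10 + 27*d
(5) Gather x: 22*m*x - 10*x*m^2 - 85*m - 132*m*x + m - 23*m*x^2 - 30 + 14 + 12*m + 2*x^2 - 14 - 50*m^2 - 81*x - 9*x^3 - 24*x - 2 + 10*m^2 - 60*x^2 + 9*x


(1) = 27*c + 2*w^2 + w*(18*c + 21) + 27
(2) = w^2*(20 - 4*t) + w*(-t^2 + 8*t - 15)
(3) = a*(-18*r - 12) + 9*r^2 - 21*r - 18
(4) = b*(48*d - 16) + 54*d - 18
(5) = -40*m^2 - 72*m - 9*x^3 + x^2*(-23*m - 58) + x*(-10*m^2 - 110*m - 96) - 32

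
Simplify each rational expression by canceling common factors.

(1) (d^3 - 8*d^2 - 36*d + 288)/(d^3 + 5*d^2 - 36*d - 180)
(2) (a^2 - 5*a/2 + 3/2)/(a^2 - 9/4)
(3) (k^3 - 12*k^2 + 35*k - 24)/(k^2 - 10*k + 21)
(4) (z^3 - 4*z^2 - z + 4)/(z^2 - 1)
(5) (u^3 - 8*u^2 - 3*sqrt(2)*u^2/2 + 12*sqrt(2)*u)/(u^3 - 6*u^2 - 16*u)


(1) = (d - 8)/(d + 5)
(2) = (2*a - 2)/(2*a + 3)
(3) = (k^2 - 9*k + 8)/(k - 7)
(4) = z - 4
(5) = (2*u - 3*sqrt(2))/(2*u + 4)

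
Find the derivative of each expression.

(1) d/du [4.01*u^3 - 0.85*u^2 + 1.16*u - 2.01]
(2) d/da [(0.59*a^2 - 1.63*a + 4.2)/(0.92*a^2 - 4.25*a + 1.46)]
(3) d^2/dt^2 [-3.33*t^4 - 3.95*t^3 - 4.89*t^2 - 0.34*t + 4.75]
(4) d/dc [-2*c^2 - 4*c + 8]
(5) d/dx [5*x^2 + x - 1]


(1) = 12.03*u^2 - 1.7*u + 1.16
(2) = (-1.0079*a^2 - 6.0052*a + 15.4702)/(0.8464*a^4 - 7.82*a^3 + 20.7489*a^2 - 12.41*a + 2.1316)
(3) = -39.96*t^2 - 23.7*t - 9.78
(4) = -4*c - 4
(5) = 10*x + 1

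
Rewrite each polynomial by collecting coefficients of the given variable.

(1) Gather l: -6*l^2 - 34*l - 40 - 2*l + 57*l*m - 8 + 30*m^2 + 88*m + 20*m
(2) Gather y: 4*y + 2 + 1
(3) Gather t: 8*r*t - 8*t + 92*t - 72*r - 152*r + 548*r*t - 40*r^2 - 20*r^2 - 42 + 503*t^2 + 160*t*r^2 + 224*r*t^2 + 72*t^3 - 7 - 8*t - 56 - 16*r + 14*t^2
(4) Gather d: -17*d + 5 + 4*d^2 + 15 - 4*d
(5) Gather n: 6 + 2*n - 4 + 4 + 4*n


(1) = -6*l^2 + l*(57*m - 36) + 30*m^2 + 108*m - 48
(2) = 4*y + 3
(3) = -60*r^2 - 240*r + 72*t^3 + t^2*(224*r + 517) + t*(160*r^2 + 556*r + 76) - 105
(4) = 4*d^2 - 21*d + 20
(5) = 6*n + 6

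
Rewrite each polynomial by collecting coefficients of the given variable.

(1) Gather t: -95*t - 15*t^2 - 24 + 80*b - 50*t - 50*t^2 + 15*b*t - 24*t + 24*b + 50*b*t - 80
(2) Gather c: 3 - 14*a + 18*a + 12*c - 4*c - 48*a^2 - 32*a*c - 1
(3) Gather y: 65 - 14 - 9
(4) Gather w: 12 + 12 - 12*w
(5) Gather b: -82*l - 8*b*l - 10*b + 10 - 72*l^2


(1) = 104*b - 65*t^2 + t*(65*b - 169) - 104
(2) = -48*a^2 + 4*a + c*(8 - 32*a) + 2
(3) = 42
(4) = 24 - 12*w
(5) = b*(-8*l - 10) - 72*l^2 - 82*l + 10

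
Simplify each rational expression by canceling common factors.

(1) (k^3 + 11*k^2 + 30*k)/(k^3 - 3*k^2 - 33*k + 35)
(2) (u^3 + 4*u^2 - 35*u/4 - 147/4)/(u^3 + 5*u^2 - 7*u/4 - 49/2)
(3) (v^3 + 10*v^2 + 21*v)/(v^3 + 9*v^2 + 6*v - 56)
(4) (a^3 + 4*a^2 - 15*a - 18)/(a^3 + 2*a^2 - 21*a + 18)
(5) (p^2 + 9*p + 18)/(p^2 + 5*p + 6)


(1) = (k^2 + 6*k)/(k^2 - 8*k + 7)
(2) = (u - 3)/(u - 2)
(3) = (v^2 + 3*v)/(v^2 + 2*v - 8)
(4) = (a + 1)/(a - 1)
(5) = (p + 6)/(p + 2)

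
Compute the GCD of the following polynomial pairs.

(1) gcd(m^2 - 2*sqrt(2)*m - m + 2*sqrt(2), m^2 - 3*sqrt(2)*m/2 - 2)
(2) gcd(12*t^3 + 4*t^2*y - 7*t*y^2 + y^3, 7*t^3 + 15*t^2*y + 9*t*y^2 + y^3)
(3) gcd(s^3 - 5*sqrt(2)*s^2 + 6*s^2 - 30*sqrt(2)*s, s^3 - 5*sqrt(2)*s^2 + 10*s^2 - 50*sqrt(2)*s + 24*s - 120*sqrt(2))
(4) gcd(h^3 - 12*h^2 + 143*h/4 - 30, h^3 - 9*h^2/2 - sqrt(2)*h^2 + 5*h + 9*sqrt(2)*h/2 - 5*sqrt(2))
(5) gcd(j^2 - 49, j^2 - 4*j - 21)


(1) = gcd((m - 1)*(m - 2*sqrt(2)), (m - 2*sqrt(2))*(m + sqrt(2)/2)) = m - 2*sqrt(2)
(2) = t + y
(3) = gcd(s*(s + 6)*(s - 5*sqrt(2)), (s + 4)*(s + 6)*(s - 5*sqrt(2))) = s^2 + s*(6 - 5*sqrt(2)) - 30*sqrt(2)
(4) = gcd((h - 8)*(h - 5/2)*(h - 3/2), (h - 5/2)*(h - 2)*(h - sqrt(2))) = h - 5/2
(5) = j - 7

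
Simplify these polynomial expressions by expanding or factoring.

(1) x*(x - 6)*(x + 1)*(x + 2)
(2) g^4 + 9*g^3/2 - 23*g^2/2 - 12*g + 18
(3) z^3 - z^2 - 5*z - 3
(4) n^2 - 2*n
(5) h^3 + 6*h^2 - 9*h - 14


(1) = x^4 - 3*x^3 - 16*x^2 - 12*x
(2) = (g - 2)*(g - 1)*(g + 3/2)*(g + 6)
(3) = (z - 3)*(z + 1)^2
(4) = n*(n - 2)
(5) = (h - 2)*(h + 1)*(h + 7)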